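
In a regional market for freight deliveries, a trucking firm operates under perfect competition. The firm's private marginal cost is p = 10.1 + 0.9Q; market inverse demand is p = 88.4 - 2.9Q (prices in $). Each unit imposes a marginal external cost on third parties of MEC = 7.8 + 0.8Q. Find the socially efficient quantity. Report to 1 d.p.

Q* = 15.3

Social marginal cost = private MC + MEC = 17.9 + 1.7Q.
Set SMC = demand: 17.9 + 1.7Q = 88.4 - 2.9Q → Q* = 15.3261.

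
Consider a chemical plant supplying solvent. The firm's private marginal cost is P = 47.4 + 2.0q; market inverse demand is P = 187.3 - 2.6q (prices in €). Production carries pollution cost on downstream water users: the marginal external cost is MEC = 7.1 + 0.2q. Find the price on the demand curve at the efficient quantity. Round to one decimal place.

P = €115.4

Social marginal cost = private MC + MEC = 54.5 + 2.2q.
Set SMC = demand: 54.5 + 2.2q = 187.3 - 2.6q → q* = 27.6667.
Consumer price on the demand curve at q*: 187.3 − 2.6×27.6667 = 115.3666.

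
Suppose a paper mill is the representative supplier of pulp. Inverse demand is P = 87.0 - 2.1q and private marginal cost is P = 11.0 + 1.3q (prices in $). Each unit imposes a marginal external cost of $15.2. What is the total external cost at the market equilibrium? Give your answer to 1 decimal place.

Market equilibrium (private): 11.0 + 1.3q = 87.0 - 2.1q → q_m = 22.3529.
Total external cost = MEC × q_m = 15.2 × 22.3529 = 339.7641.

$339.8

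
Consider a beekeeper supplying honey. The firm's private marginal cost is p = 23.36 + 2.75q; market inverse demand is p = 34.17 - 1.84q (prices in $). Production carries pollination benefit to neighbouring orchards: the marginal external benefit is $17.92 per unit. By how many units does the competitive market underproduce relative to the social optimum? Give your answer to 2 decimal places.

Market equilibrium (private): 23.36 + 2.75q = 34.17 - 1.84q → q_m = 2.3551.
Social marginal cost = private MC − MEB = 5.44 + 2.75q.
Set SMC = demand: 5.44 + 2.75q = 34.17 - 1.84q → q* = 6.2593.
Gap = |2.3551 − 6.2593| = 3.9042.

3.90 units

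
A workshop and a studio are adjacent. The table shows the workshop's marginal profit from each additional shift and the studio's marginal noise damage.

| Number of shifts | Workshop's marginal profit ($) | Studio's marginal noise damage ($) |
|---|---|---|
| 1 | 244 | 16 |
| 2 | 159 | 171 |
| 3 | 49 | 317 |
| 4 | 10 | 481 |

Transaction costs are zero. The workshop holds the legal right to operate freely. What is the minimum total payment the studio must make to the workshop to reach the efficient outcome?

Left alone the workshop would choose level 4 (marginal profit stays positive).
Efficient level: k* = 1 (marginal profit ≥ marginal noise damage through 1).
The studio must at least cover the workshop's forgone profit from cutting 4→1: 159 + 49 + 10 = 218.

$218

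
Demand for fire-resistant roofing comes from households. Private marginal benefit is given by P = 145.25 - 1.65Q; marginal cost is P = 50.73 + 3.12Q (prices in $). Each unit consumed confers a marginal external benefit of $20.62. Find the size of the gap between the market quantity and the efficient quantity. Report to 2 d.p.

4.32 units

Market equilibrium (private): 50.73 + 3.12Q = 145.25 - 1.65Q → Q_m = 19.8155.
Social marginal benefit = demand + MEB = 165.87 - 1.65Q.
Set SMB = MC: 165.87 - 1.65Q = 50.73 + 3.12Q → Q* = 24.1384.
Gap = |19.8155 − 24.1384| = 4.3229.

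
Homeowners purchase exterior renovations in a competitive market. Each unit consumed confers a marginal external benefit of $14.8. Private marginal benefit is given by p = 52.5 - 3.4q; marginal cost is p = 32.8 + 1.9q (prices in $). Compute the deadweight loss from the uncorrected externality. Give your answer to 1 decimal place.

Market equilibrium (private): 32.8 + 1.9q = 52.5 - 3.4q → q_m = 3.7170.
Social marginal benefit = demand + MEB = 67.3 - 3.4q.
Set SMB = MC: 67.3 - 3.4q = 32.8 + 1.9q → q* = 6.5094.
Height of the DWL triangle at q_m is SMB(q_m) − MC(q_m) = MEB(q_m) = 14.8000.
DWL = ½ × 2.7924 × 14.8000 = 20.6638.

DWL = $20.7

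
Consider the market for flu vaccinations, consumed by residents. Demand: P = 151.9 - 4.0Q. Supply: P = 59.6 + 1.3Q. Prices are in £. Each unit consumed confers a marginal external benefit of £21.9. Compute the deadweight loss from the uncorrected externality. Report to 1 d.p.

DWL = £45.2

Market equilibrium (private): 59.6 + 1.3Q = 151.9 - 4.0Q → Q_m = 17.4151.
Social marginal benefit = demand + MEB = 173.8 - 4.0Q.
Set SMB = MC: 173.8 - 4.0Q = 59.6 + 1.3Q → Q* = 21.5472.
The welfare-loss triangle has base |Q_m − Q*| and height MEB(Q_m) (the vertical gap between SMB and MC is zero at Q* and MEB at Q_m).
DWL = ½ × 4.1321 × 21.9000 = 45.2465.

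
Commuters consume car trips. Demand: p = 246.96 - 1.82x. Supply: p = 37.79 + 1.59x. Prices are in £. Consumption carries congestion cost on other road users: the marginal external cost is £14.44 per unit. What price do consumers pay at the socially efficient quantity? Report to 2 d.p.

P = £143.03

Social marginal benefit = demand − MEC = 232.52 - 1.82x.
Set SMB = MC: 232.52 - 1.82x = 37.79 + 1.59x → x* = 57.1056.
Consumer price on the demand curve at x*: 246.96 − 1.82×57.1056 = 143.0278.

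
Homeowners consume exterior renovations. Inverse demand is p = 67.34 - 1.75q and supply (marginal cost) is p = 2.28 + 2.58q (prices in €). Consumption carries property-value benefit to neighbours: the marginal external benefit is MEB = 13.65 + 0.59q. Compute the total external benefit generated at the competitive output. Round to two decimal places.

Market equilibrium (private): 2.28 + 2.58q = 67.34 - 1.75q → q_m = 15.0254.
Total external benefit = ∫₀^{q_m} (13.65 + 0.59q) dq = 13.65×15.0254 + ½×0.59×15.0254² = 271.6967.

€271.70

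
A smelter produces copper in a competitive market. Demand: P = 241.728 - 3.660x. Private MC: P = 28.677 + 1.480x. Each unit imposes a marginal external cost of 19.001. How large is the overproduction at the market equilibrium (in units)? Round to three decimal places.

Market equilibrium (private): 28.677 + 1.480x = 241.728 - 3.660x → x_m = 41.4496.
Social marginal cost = private MC + MEC = 47.678 + 1.480x.
Set SMC = demand: 47.678 + 1.480x = 241.728 - 3.660x → x* = 37.7529.
Gap = |41.4496 − 37.7529| = 3.6967.

3.697 units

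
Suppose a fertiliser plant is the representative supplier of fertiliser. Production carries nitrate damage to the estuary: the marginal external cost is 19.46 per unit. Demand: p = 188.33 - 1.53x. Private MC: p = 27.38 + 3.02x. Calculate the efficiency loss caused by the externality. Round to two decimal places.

DWL = 41.61

Market equilibrium (private): 27.38 + 3.02x = 188.33 - 1.53x → x_m = 35.3736.
Social marginal cost = private MC + MEC = 46.84 + 3.02x.
Set SMC = demand: 46.84 + 3.02x = 188.33 - 1.53x → x* = 31.0967.
The welfare-loss triangle has base |x_m − x*| and height MEC(x_m) (the vertical gap between SMC and demand is zero at x* and MEC at x_m).
DWL = ½ × 4.2769 × 19.4600 = 41.6142.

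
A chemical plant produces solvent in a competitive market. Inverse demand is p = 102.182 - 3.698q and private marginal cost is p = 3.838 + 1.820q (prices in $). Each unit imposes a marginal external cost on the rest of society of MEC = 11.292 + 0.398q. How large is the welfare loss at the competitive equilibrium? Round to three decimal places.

DWL = $28.568

Market equilibrium (private): 3.838 + 1.820q = 102.182 - 3.698q → q_m = 17.8224.
Social marginal cost = private MC + MEC = 15.130 + 2.218q.
Set SMC = demand: 15.130 + 2.218q = 102.182 - 3.698q → q* = 14.7147.
The welfare-loss triangle has base |q_m − q*| and height MEC(q_m) (the vertical gap between SMC and demand is zero at q* and MEC at q_m).
DWL = ½ × 3.1077 × 18.3853 = 28.5680.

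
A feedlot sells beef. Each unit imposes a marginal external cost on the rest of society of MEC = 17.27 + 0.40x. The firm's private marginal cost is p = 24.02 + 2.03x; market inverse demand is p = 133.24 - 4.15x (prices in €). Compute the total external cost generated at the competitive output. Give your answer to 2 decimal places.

Market equilibrium (private): 24.02 + 2.03x = 133.24 - 4.15x → x_m = 17.6731.
Total external cost = ∫₀^{x_m} (17.27 + 0.40x) dx = 17.27×17.6731 + ½×0.40×17.6731² = 367.6821.

€367.68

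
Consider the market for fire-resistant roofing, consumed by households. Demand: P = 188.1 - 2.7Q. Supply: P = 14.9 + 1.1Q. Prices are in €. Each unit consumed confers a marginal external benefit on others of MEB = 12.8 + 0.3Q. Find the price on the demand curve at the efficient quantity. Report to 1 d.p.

P = €44.6

Social marginal benefit = demand + MEB = 200.9 - 2.4Q.
Set SMB = MC: 200.9 - 2.4Q = 14.9 + 1.1Q → Q* = 53.1429.
Consumer price on the demand curve at Q*: 188.1 − 2.7×53.1429 = 44.6142.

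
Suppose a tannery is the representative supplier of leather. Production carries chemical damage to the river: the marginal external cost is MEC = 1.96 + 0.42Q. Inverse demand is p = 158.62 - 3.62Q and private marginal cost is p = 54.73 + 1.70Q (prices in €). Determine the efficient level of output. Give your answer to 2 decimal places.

Q* = 17.76

Social marginal cost = private MC + MEC = 56.69 + 2.12Q.
Set SMC = demand: 56.69 + 2.12Q = 158.62 - 3.62Q → Q* = 17.7578.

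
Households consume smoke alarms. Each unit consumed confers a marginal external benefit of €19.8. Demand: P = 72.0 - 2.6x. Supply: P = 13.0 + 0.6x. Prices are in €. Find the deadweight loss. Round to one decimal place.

DWL = €61.3

Market equilibrium (private): 13.0 + 0.6x = 72.0 - 2.6x → x_m = 18.4375.
Social marginal benefit = demand + MEB = 91.8 - 2.6x.
Set SMB = MC: 91.8 - 2.6x = 13.0 + 0.6x → x* = 24.6250.
Between x* and x_m the wedge SMB − MC runs linearly from 0 to MEB(x_m), so the loss is a triangle.
DWL = ½ × 6.1875 × 19.8000 = 61.2563.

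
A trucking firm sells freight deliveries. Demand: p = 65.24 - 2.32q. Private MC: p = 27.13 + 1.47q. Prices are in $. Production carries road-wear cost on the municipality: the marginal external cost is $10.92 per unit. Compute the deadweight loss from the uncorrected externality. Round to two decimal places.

DWL = $15.73

Market equilibrium (private): 27.13 + 1.47q = 65.24 - 2.32q → q_m = 10.0554.
Social marginal cost = private MC + MEC = 38.05 + 1.47q.
Set SMC = demand: 38.05 + 1.47q = 65.24 - 2.32q → q* = 7.1741.
Between q* and q_m the wedge SMC − demand runs linearly from 0 to MEC(q_m), so the loss is a triangle.
DWL = ½ × 2.8813 × 10.9200 = 15.7319.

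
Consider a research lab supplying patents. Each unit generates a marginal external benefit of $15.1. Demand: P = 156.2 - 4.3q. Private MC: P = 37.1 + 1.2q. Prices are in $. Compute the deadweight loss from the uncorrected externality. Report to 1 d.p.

Market equilibrium (private): 37.1 + 1.2q = 156.2 - 4.3q → q_m = 21.6545.
Social marginal cost = private MC − MEB = 22.0 + 1.2q.
Set SMC = demand: 22.0 + 1.2q = 156.2 - 4.3q → q* = 24.4000.
Height of the DWL triangle at q_m is demand(q_m) − SMC(q_m) = MEB(q_m) = 15.1000.
DWL = ½ × 2.7455 × 15.1000 = 20.7285.

DWL = $20.7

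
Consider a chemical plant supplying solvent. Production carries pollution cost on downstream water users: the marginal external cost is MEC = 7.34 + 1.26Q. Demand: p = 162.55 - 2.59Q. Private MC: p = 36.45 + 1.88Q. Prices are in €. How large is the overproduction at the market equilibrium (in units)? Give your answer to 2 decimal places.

Market equilibrium (private): 36.45 + 1.88Q = 162.55 - 2.59Q → Q_m = 28.2103.
Social marginal cost = private MC + MEC = 43.79 + 3.14Q.
Set SMC = demand: 43.79 + 3.14Q = 162.55 - 2.59Q → Q* = 20.7260.
Gap = |28.2103 − 20.7260| = 7.4843.

7.48 units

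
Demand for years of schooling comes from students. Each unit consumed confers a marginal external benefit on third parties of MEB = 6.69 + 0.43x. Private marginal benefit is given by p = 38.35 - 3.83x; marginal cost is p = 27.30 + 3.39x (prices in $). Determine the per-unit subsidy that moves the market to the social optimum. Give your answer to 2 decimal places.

subsidy = $7.81 per unit

Social marginal benefit = demand + MEB = 45.04 - 3.40x.
Set SMB = MC: 45.04 - 3.40x = 27.30 + 3.39x → x* = 2.6127.
The Pigouvian subsidy equals MEB at x*: 6.69 + 0.43×2.6127 = 7.8135.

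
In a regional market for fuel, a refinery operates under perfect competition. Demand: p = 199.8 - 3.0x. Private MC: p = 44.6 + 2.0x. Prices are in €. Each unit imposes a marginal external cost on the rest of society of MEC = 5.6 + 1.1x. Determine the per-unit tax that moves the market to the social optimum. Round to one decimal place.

tax = €32.6 per unit

Social marginal cost = private MC + MEC = 50.2 + 3.1x.
Set SMC = demand: 50.2 + 3.1x = 199.8 - 3.0x → x* = 24.5246.
The Pigouvian tax equals MEC at x*: 5.6 + 1.1×24.5246 = 32.5771.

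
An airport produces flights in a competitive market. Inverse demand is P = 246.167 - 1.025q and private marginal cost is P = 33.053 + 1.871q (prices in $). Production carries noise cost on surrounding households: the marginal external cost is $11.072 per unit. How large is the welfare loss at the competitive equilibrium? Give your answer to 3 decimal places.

DWL = $21.165

Market equilibrium (private): 33.053 + 1.871q = 246.167 - 1.025q → q_m = 73.5891.
Social marginal cost = private MC + MEC = 44.125 + 1.871q.
Set SMC = demand: 44.125 + 1.871q = 246.167 - 1.025q → q* = 69.7659.
The loss is the area between SMC and demand from q* to q_m; with linear curves that's a triangle of height MEC(q_m).
DWL = ½ × 3.8232 × 11.0720 = 21.1652.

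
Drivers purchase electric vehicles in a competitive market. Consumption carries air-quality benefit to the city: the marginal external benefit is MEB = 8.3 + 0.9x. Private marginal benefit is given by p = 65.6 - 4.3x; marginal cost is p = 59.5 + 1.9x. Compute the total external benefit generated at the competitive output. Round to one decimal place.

Market equilibrium (private): 59.5 + 1.9x = 65.6 - 4.3x → x_m = 0.9839.
Total external benefit = ∫₀^{x_m} (8.3 + 0.9x) dx = 8.3×0.9839 + ½×0.9×0.9839² = 8.6020.

8.6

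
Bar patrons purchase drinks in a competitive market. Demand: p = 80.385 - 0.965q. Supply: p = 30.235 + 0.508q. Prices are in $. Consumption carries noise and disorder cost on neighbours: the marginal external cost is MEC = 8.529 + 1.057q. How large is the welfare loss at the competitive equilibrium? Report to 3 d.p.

Market equilibrium (private): 30.235 + 0.508q = 80.385 - 0.965q → q_m = 34.0462.
Social marginal benefit = demand − MEC = 71.856 - 2.022q.
Set SMB = MC: 71.856 - 2.022q = 30.235 + 0.508q → q* = 16.4510.
The loss is the area between SMB and MC from q* to q_m; with linear curves that's a triangle of height MEC(q_m).
DWL = ½ × 17.5952 × 44.5158 = 391.6322.

DWL = $391.632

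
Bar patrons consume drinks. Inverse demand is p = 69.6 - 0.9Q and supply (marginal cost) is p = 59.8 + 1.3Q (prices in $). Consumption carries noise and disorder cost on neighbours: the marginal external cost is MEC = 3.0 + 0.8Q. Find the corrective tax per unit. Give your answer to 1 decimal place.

Social marginal benefit = demand − MEC = 66.6 - 1.7Q.
Set SMB = MC: 66.6 - 1.7Q = 59.8 + 1.3Q → Q* = 2.2667.
The Pigouvian tax equals MEC at Q*: 3.0 + 0.8×2.2667 = 4.8134.

tax = $4.8 per unit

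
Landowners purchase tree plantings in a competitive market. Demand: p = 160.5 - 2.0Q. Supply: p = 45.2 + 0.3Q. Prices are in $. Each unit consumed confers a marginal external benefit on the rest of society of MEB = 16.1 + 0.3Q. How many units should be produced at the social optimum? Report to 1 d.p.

Q* = 65.7

Social marginal benefit = demand + MEB = 176.6 - 1.7Q.
Set SMB = MC: 176.6 - 1.7Q = 45.2 + 0.3Q → Q* = 65.7000.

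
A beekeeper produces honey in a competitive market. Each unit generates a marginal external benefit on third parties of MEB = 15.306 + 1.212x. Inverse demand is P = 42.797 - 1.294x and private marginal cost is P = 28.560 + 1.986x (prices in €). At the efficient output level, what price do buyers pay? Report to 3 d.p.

Social marginal cost = private MC − MEB = 13.254 + 0.774x.
Set SMC = demand: 13.254 + 0.774x = 42.797 - 1.294x → x* = 14.2858.
Consumer price on the demand curve at x*: 42.797 − 1.294×14.2858 = 24.3112.

P = €24.311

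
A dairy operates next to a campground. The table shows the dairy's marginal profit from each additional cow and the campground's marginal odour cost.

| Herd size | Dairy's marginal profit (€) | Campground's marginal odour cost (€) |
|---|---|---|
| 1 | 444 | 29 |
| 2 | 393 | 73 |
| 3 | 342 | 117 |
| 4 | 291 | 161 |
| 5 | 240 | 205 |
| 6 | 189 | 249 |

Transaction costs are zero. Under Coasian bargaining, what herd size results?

Bargaining reaches the level where marginal profit last exceeds marginal odour cost.
That holds through level 5 (240 ≥ 205) but not at 6 (189 < 249).

5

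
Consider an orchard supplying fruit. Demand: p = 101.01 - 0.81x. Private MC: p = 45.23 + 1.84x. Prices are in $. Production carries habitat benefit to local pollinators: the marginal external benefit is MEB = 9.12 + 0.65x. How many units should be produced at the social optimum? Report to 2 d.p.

Social marginal cost = private MC − MEB = 36.11 + 1.19x.
Set SMC = demand: 36.11 + 1.19x = 101.01 - 0.81x → x* = 32.4500.

x* = 32.45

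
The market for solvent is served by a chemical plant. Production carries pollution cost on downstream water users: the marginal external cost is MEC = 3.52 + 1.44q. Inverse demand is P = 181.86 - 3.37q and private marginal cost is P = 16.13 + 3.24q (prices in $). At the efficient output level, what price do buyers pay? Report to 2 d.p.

Social marginal cost = private MC + MEC = 19.65 + 4.68q.
Set SMC = demand: 19.65 + 4.68q = 181.86 - 3.37q → q* = 20.1503.
Consumer price on the demand curve at q*: 181.86 − 3.37×20.1503 = 113.9535.

P = $113.95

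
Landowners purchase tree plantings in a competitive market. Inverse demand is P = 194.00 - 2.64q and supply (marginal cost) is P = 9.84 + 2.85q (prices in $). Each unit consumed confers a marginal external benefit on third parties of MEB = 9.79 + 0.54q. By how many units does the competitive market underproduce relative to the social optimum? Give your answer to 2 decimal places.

Market equilibrium (private): 9.84 + 2.85q = 194.00 - 2.64q → q_m = 33.5446.
Social marginal benefit = demand + MEB = 203.79 - 2.10q.
Set SMB = MC: 203.79 - 2.10q = 9.84 + 2.85q → q* = 39.1818.
Gap = |33.5446 − 39.1818| = 5.6372.

5.64 units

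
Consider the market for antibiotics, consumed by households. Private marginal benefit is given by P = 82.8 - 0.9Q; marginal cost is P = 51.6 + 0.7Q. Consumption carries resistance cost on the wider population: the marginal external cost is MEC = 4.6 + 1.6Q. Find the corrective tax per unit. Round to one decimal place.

tax = 17.9 per unit

Social marginal benefit = demand − MEC = 78.2 - 2.5Q.
Set SMB = MC: 78.2 - 2.5Q = 51.6 + 0.7Q → Q* = 8.3125.
The Pigouvian tax equals MEC at Q*: 4.6 + 1.6×8.3125 = 17.9000.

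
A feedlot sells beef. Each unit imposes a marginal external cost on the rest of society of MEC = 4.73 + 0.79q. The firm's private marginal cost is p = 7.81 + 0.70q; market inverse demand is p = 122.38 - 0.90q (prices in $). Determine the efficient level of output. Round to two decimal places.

Social marginal cost = private MC + MEC = 12.54 + 1.49q.
Set SMC = demand: 12.54 + 1.49q = 122.38 - 0.90q → q* = 45.9582.

q* = 45.96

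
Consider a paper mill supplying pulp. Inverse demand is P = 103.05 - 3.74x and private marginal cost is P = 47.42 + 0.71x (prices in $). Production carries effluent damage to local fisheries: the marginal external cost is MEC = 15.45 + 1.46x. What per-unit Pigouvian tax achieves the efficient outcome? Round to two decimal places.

tax = $25.38 per unit

Social marginal cost = private MC + MEC = 62.87 + 2.17x.
Set SMC = demand: 62.87 + 2.17x = 103.05 - 3.74x → x* = 6.7986.
The Pigouvian tax equals MEC at x*: 15.45 + 1.46×6.7986 = 25.3760.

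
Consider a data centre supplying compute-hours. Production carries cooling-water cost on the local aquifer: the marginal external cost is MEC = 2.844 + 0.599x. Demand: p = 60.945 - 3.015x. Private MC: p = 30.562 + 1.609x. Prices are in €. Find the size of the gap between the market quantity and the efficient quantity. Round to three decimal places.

1.298 units

Market equilibrium (private): 30.562 + 1.609x = 60.945 - 3.015x → x_m = 6.5707.
Social marginal cost = private MC + MEC = 33.406 + 2.208x.
Set SMC = demand: 33.406 + 2.208x = 60.945 - 3.015x → x* = 5.2726.
Gap = |6.5707 − 5.2726| = 1.2981.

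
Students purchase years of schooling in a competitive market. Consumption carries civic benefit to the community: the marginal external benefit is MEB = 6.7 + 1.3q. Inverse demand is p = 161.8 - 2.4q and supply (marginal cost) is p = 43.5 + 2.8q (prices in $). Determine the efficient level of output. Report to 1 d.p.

q* = 32.1

Social marginal benefit = demand + MEB = 168.5 - 1.1q.
Set SMB = MC: 168.5 - 1.1q = 43.5 + 2.8q → q* = 32.0513.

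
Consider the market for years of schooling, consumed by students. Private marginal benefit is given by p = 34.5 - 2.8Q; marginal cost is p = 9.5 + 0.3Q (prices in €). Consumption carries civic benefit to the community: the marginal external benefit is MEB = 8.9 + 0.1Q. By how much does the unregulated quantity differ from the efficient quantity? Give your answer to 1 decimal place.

3.2 units

Market equilibrium (private): 9.5 + 0.3Q = 34.5 - 2.8Q → Q_m = 8.0645.
Social marginal benefit = demand + MEB = 43.4 - 2.7Q.
Set SMB = MC: 43.4 - 2.7Q = 9.5 + 0.3Q → Q* = 11.3000.
Gap = |8.0645 − 11.3000| = 3.2355.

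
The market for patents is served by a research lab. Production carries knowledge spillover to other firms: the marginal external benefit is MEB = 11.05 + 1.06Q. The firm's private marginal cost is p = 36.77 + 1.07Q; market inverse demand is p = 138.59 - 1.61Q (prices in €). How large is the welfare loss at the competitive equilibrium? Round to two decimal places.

DWL = €812.95

Market equilibrium (private): 36.77 + 1.07Q = 138.59 - 1.61Q → Q_m = 37.9925.
Social marginal cost = private MC − MEB = 25.72 + 0.01Q.
Set SMC = demand: 25.72 + 0.01Q = 138.59 - 1.61Q → Q* = 69.6728.
Between Q* and Q_m the wedge demand − SMC runs linearly from 0 to MEB(Q_m), so the loss is a triangle.
DWL = ½ × 31.6803 × 51.3221 = 812.9498.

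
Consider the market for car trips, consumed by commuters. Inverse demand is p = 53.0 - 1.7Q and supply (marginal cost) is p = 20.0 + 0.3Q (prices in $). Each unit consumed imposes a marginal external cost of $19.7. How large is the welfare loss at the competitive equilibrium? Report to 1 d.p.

DWL = $97.0

Market equilibrium (private): 20.0 + 0.3Q = 53.0 - 1.7Q → Q_m = 16.5000.
Social marginal benefit = demand − MEC = 33.3 - 1.7Q.
Set SMB = MC: 33.3 - 1.7Q = 20.0 + 0.3Q → Q* = 6.6500.
The loss is the area between SMB and MC from Q* to Q_m; with linear curves that's a triangle of height MEC(Q_m).
DWL = ½ × 9.8500 × 19.7000 = 97.0225.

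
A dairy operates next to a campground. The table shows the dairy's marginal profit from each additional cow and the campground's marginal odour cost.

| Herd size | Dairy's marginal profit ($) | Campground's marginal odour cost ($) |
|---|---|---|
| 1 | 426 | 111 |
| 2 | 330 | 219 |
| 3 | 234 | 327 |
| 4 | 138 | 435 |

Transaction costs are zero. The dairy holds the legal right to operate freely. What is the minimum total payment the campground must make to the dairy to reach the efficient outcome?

Left alone the dairy would choose level 4 (marginal profit stays positive).
Efficient level: k* = 2 (marginal profit ≥ marginal odour cost through 2).
The campground must at least cover the dairy's forgone profit from cutting 4→2: 234 + 138 = 372.

$372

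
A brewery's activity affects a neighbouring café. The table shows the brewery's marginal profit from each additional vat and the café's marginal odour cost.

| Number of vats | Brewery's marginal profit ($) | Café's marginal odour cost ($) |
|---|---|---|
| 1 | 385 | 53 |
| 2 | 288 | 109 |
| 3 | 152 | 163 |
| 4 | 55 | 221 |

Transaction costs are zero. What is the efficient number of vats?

2

Bargaining reaches the level where marginal profit last exceeds marginal odour cost.
That holds through level 2 (288 ≥ 109) but not at 3 (152 < 163).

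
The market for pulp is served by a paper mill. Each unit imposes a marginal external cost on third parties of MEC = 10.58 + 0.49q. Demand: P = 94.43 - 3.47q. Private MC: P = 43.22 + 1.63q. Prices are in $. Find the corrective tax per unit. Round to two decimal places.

Social marginal cost = private MC + MEC = 53.80 + 2.12q.
Set SMC = demand: 53.80 + 2.12q = 94.43 - 3.47q → q* = 7.2683.
The Pigouvian tax equals MEC at q*: 10.58 + 0.49×7.2683 = 14.1415.

tax = $14.14 per unit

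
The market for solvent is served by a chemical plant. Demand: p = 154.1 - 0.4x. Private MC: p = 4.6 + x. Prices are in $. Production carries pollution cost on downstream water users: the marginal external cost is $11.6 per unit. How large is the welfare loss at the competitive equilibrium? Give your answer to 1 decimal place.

Market equilibrium (private): 4.6 + x = 154.1 - 0.4x → x_m = 106.7857.
Social marginal cost = private MC + MEC = 16.2 + x.
Set SMC = demand: 16.2 + x = 154.1 - 0.4x → x* = 98.5000.
The loss is the area between SMC and demand from x* to x_m; with linear curves that's a triangle of height MEC(x_m).
DWL = ½ × 8.2857 × 11.6000 = 48.0571.

DWL = $48.1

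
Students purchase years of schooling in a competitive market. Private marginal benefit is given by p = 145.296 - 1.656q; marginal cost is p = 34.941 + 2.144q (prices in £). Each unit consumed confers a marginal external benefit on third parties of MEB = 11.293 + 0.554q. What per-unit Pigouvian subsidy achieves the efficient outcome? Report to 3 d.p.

Social marginal benefit = demand + MEB = 156.589 - 1.102q.
Set SMB = MC: 156.589 - 1.102q = 34.941 + 2.144q → q* = 37.4763.
The Pigouvian subsidy equals MEB at q*: 11.293 + 0.554×37.4763 = 32.0549.

subsidy = £32.055 per unit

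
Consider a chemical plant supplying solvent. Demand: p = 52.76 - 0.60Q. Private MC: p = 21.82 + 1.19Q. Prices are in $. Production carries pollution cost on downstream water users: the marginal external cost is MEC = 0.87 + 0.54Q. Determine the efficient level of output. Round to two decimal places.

Social marginal cost = private MC + MEC = 22.69 + 1.73Q.
Set SMC = demand: 22.69 + 1.73Q = 52.76 - 0.60Q → Q* = 12.9056.

Q* = 12.91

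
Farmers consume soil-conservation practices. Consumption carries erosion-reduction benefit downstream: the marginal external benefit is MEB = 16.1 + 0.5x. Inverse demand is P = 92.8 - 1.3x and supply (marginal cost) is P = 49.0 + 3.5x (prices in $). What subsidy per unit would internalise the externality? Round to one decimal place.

subsidy = $23.1 per unit

Social marginal benefit = demand + MEB = 108.9 - 0.8x.
Set SMB = MC: 108.9 - 0.8x = 49.0 + 3.5x → x* = 13.9302.
The Pigouvian subsidy equals MEB at x*: 16.1 + 0.5×13.9302 = 23.0651.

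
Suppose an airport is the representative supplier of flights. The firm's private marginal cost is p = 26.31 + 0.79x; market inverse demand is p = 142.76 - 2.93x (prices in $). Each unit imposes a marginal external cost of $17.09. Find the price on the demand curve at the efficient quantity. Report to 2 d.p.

P = $64.50

Social marginal cost = private MC + MEC = 43.40 + 0.79x.
Set SMC = demand: 43.40 + 0.79x = 142.76 - 2.93x → x* = 26.7097.
Consumer price on the demand curve at x*: 142.76 − 2.93×26.7097 = 64.5006.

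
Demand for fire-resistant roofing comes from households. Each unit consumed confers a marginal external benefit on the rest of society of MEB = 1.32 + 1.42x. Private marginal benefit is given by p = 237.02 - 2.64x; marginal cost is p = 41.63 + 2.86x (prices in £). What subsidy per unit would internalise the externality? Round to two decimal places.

subsidy = £69.78 per unit

Social marginal benefit = demand + MEB = 238.34 - 1.22x.
Set SMB = MC: 238.34 - 1.22x = 41.63 + 2.86x → x* = 48.2132.
The Pigouvian subsidy equals MEB at x*: 1.32 + 1.42×48.2132 = 69.7827.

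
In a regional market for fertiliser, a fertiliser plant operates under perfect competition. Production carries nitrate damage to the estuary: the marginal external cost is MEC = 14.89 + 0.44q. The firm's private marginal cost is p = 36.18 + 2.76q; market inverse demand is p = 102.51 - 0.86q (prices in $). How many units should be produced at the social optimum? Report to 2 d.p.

q* = 12.67

Social marginal cost = private MC + MEC = 51.07 + 3.20q.
Set SMC = demand: 51.07 + 3.20q = 102.51 - 0.86q → q* = 12.6700.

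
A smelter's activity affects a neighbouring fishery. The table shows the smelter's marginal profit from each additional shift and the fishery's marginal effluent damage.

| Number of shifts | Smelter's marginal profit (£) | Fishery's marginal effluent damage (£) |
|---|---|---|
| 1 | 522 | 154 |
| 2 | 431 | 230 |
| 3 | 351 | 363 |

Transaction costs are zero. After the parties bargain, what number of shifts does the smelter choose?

2

Bargaining reaches the level where marginal profit last exceeds marginal effluent damage.
That holds through level 2 (431 ≥ 230) but not at 3 (351 < 363).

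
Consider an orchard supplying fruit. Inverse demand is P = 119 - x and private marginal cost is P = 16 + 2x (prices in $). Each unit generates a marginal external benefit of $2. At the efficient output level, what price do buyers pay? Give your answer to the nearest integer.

Social marginal cost = private MC − MEB = 14 + 2x.
Set SMC = demand: 14 + 2x = 119 - x → x* = 35.0000.
Consumer price on the demand curve at x*: 119 − 1×35.0000 = 84.0000.

P = $84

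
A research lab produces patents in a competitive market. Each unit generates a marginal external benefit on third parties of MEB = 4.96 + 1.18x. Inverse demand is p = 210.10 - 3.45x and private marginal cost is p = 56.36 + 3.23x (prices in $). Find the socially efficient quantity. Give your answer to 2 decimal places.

Social marginal cost = private MC − MEB = 51.40 + 2.05x.
Set SMC = demand: 51.40 + 2.05x = 210.10 - 3.45x → x* = 28.8545.

x* = 28.85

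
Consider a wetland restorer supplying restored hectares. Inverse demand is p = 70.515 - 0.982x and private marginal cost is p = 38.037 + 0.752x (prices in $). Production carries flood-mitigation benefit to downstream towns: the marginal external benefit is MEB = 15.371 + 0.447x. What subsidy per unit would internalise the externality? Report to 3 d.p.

subsidy = $31.990 per unit

Social marginal cost = private MC − MEB = 22.666 + 0.305x.
Set SMC = demand: 22.666 + 0.305x = 70.515 - 0.982x → x* = 37.1787.
The Pigouvian subsidy equals MEB at x*: 15.371 + 0.447×37.1787 = 31.9899.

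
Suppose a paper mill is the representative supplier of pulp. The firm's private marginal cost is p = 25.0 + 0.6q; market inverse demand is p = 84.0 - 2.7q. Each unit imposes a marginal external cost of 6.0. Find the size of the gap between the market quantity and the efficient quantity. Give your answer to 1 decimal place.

1.8 units

Market equilibrium (private): 25.0 + 0.6q = 84.0 - 2.7q → q_m = 17.8788.
Social marginal cost = private MC + MEC = 31.0 + 0.6q.
Set SMC = demand: 31.0 + 0.6q = 84.0 - 2.7q → q* = 16.0606.
Gap = |17.8788 − 16.0606| = 1.8182.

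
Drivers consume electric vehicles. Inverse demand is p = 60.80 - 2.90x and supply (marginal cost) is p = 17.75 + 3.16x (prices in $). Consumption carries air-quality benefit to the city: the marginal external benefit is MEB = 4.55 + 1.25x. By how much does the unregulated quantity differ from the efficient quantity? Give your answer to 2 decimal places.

2.79 units

Market equilibrium (private): 17.75 + 3.16x = 60.80 - 2.90x → x_m = 7.1040.
Social marginal benefit = demand + MEB = 65.35 - 1.65x.
Set SMB = MC: 65.35 - 1.65x = 17.75 + 3.16x → x* = 9.8960.
Gap = |7.1040 − 9.8960| = 2.7920.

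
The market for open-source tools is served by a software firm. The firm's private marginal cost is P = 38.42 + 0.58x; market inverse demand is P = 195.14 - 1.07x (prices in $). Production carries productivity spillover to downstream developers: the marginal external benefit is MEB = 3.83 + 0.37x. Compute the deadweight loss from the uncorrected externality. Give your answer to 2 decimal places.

DWL = $593.33

Market equilibrium (private): 38.42 + 0.58x = 195.14 - 1.07x → x_m = 94.9818.
Social marginal cost = private MC − MEB = 34.59 + 0.21x.
Set SMC = demand: 34.59 + 0.21x = 195.14 - 1.07x → x* = 125.4297.
Between x* and x_m the wedge demand − SMC runs linearly from 0 to MEB(x_m), so the loss is a triangle.
DWL = ½ × 30.4479 × 38.9733 = 593.3276.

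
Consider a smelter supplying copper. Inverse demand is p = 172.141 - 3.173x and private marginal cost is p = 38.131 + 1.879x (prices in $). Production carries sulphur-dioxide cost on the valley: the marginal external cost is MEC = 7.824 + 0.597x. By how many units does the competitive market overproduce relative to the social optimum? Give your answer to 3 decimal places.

Market equilibrium (private): 38.131 + 1.879x = 172.141 - 3.173x → x_m = 26.5261.
Social marginal cost = private MC + MEC = 45.955 + 2.476x.
Set SMC = demand: 45.955 + 2.476x = 172.141 - 3.173x → x* = 22.3378.
Gap = |26.5261 − 22.3378| = 4.1883.

4.188 units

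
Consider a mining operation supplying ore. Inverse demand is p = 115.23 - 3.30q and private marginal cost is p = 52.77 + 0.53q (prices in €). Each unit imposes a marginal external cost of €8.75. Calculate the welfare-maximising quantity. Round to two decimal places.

q* = 14.02

Social marginal cost = private MC + MEC = 61.52 + 0.53q.
Set SMC = demand: 61.52 + 0.53q = 115.23 - 3.30q → q* = 14.0235.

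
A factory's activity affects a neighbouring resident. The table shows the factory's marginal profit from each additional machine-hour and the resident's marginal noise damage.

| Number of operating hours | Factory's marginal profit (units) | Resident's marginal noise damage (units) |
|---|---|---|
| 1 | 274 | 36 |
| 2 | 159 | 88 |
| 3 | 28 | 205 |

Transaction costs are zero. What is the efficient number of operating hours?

Bargaining reaches the level where marginal profit last exceeds marginal noise damage.
That holds through level 2 (159 ≥ 88) but not at 3 (28 < 205).

2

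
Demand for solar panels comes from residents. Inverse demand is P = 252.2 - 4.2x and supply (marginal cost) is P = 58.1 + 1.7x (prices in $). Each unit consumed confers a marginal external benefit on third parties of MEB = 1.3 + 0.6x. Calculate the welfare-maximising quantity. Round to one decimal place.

x* = 36.9

Social marginal benefit = demand + MEB = 253.5 - 3.6x.
Set SMB = MC: 253.5 - 3.6x = 58.1 + 1.7x → x* = 36.8679.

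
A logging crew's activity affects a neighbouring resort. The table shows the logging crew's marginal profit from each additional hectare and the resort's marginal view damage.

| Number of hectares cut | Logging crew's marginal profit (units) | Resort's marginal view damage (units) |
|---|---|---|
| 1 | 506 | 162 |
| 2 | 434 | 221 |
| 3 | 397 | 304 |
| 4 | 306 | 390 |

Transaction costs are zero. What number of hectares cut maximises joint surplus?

3

Bargaining reaches the level where marginal profit last exceeds marginal view damage.
That holds through level 3 (397 ≥ 304) but not at 4 (306 < 390).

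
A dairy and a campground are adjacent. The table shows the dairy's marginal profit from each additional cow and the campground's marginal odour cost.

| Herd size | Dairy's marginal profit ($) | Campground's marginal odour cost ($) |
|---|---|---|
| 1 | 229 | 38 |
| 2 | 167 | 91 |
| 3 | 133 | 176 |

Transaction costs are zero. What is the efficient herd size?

2

Bargaining reaches the level where marginal profit last exceeds marginal odour cost.
That holds through level 2 (167 ≥ 91) but not at 3 (133 < 176).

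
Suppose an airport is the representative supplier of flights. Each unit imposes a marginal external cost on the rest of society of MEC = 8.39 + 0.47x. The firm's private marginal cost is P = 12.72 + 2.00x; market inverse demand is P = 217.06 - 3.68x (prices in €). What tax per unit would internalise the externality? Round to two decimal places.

Social marginal cost = private MC + MEC = 21.11 + 2.47x.
Set SMC = demand: 21.11 + 2.47x = 217.06 - 3.68x → x* = 31.8618.
The Pigouvian tax equals MEC at x*: 8.39 + 0.47×31.8618 = 23.3650.

tax = €23.37 per unit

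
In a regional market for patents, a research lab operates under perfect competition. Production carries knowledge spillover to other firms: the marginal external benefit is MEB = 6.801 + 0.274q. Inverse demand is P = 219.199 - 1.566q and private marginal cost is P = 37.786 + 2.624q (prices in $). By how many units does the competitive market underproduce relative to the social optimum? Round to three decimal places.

Market equilibrium (private): 37.786 + 2.624q = 219.199 - 1.566q → q_m = 43.2967.
Social marginal cost = private MC − MEB = 30.985 + 2.350q.
Set SMC = demand: 30.985 + 2.350q = 219.199 - 1.566q → q* = 48.0628.
Gap = |43.2967 − 48.0628| = 4.7661.

4.766 units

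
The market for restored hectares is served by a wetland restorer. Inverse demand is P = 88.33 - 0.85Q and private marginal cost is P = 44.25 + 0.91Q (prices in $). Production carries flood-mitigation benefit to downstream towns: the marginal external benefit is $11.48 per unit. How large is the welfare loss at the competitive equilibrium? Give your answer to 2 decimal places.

Market equilibrium (private): 44.25 + 0.91Q = 88.33 - 0.85Q → Q_m = 25.0455.
Social marginal cost = private MC − MEB = 32.77 + 0.91Q.
Set SMC = demand: 32.77 + 0.91Q = 88.33 - 0.85Q → Q* = 31.5682.
Height of the DWL triangle at Q_m is demand(Q_m) − SMC(Q_m) = MEB(Q_m) = 11.4800.
DWL = ½ × 6.5227 × 11.4800 = 37.4403.

DWL = $37.44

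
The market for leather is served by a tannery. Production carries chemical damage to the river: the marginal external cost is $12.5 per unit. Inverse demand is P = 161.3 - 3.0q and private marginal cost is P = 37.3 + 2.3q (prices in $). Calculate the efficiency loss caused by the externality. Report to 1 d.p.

DWL = $14.7

Market equilibrium (private): 37.3 + 2.3q = 161.3 - 3.0q → q_m = 23.3962.
Social marginal cost = private MC + MEC = 49.8 + 2.3q.
Set SMC = demand: 49.8 + 2.3q = 161.3 - 3.0q → q* = 21.0377.
The loss is the area between SMC and demand from q* to q_m; with linear curves that's a triangle of height MEC(q_m).
DWL = ½ × 2.3585 × 12.5000 = 14.7406.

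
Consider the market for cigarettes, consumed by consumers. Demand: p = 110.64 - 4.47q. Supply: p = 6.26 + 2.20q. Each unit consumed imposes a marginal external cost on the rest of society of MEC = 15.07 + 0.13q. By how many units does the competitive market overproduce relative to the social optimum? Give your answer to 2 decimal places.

2.52 units

Market equilibrium (private): 6.26 + 2.20q = 110.64 - 4.47q → q_m = 15.6492.
Social marginal benefit = demand − MEC = 95.57 - 4.60q.
Set SMB = MC: 95.57 - 4.60q = 6.26 + 2.20q → q* = 13.1338.
Gap = |15.6492 − 13.1338| = 2.5154.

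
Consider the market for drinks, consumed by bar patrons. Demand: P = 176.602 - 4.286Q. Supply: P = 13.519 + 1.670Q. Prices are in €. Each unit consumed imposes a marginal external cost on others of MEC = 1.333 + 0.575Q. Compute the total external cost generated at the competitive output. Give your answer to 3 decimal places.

Market equilibrium (private): 13.519 + 1.670Q = 176.602 - 4.286Q → Q_m = 27.3813.
Total external cost = ∫₀^{Q_m} (1.333 + 0.575Q) dQ = 1.333×27.3813 + ½×0.575×27.3813² = 252.0483.

€252.048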